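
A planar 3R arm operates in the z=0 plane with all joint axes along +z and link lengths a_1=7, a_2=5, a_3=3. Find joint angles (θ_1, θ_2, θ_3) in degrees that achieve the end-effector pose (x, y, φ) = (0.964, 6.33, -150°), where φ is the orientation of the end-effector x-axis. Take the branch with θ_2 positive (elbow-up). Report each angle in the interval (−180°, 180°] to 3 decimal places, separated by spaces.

wrist centre = target − a_3·(cos φ, sin φ) = (3.5621, 7.8300)
cos θ_2 = (73.9973−7²−5²)/(2·7·5) = -0.0000; θ_2 = 90.0022° (elbow-up)
β = atan2(7.8300,3.5621) = 65.5379°; ψ = atan2(5.0000,6.9998) = 35.5384°
θ_1 = β − ψ = 29.9995°
θ_3 = φ − θ_1 − θ_2 = 89.9983° (wrapped to (-180°,180°])

30.000 90.002 89.998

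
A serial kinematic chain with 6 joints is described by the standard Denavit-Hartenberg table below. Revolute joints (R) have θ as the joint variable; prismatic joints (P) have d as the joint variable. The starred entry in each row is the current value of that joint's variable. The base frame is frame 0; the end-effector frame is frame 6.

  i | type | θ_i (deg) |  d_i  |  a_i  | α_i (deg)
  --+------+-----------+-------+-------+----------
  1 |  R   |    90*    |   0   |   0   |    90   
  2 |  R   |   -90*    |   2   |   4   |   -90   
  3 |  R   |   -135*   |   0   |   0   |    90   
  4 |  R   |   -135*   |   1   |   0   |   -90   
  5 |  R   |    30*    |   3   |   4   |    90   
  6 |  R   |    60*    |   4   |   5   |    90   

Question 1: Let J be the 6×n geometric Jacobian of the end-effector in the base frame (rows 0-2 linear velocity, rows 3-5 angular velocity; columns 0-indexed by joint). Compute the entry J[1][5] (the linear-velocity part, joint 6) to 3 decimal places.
0.884

axis z_5 = (-0.8624,-0.3536,0.3624); lever o_n−o_5 = (-1.4831,-6.0070,1.6481)
cross product → J_v[:, 5] = (1.5941,0.8839,4.6559)
J_ω[:, 5] = z_5
entry J[1][5] = 0.8839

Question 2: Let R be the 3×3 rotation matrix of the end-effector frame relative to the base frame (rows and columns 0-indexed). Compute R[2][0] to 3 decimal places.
0.040

End-effector x-axis (col 0 of R) = (0.3933,-0.9186,0.0397)
R[2][0] = 0.0397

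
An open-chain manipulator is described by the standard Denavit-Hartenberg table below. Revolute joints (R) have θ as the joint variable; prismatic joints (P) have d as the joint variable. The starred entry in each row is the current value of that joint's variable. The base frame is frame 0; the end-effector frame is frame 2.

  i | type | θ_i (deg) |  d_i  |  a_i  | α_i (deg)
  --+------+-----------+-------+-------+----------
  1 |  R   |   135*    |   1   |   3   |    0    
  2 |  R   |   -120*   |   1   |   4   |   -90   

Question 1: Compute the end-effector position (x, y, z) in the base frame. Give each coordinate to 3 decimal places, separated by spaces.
after link 1: o_1 = (-2.1213, 2.1213, 1.0000)
after link 2: o_2 = (1.7424, 3.1566, 2.0000)

1.742 3.157 2.000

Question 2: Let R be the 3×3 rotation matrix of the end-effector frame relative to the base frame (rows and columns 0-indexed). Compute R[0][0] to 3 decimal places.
0.966

End-effector x-axis (col 0 of R) = (0.9659,0.2588,0.0000)
R[0][0] = 0.9659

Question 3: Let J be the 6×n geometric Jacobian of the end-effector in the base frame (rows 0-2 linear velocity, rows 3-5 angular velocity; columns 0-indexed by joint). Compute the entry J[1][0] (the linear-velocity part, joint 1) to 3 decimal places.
axis z_0 = ẑ; lever o_n−o_0 = (1.7424,3.1566,2.0000)
cross product → J_v[:, 0] = (-3.1566,1.7424,0.0000)
J_ω[:, 0] = z_0
entry J[1][0] = 1.7424

1.742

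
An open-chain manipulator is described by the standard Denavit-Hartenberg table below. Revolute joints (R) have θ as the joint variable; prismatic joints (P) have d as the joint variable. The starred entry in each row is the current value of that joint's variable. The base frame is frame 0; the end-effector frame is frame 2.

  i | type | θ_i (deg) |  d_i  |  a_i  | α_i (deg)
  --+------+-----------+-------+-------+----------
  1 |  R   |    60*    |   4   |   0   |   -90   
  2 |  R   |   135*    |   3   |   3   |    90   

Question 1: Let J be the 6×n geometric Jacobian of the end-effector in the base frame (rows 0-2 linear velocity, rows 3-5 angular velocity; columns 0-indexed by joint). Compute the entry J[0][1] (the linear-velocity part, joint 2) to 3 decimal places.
-1.061

axis z_1 = (-0.8660,0.5000,0.0000); lever o_n−o_1 = (-3.6587,-0.3371,-2.1213)
cross product → J_v[:, 1] = (-1.0607,-1.8371,2.1213)
J_ω[:, 1] = z_1
entry J[0][1] = -1.0607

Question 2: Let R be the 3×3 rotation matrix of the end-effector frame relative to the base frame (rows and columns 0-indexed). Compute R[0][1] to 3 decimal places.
End-effector y-axis (col 1 of R) = (-0.8660,0.5000,0.0000)
R[0][1] = -0.8660

-0.866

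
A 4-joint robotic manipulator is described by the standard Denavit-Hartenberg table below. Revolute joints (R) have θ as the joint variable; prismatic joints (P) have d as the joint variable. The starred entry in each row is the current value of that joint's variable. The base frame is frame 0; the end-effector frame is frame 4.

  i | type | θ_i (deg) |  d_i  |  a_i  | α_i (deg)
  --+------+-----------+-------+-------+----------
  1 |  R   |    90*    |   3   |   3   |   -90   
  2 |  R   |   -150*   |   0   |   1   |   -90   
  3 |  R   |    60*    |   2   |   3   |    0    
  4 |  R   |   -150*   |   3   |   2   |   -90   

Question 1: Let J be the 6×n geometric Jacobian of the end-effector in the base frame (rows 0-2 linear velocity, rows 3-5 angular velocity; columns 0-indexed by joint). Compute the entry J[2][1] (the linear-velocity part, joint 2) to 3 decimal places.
-0.335

axis z_1 = (-1.0000,0.0000,0.0000); lever o_n−o_1 = (0.5981,0.3349,5.5801)
cross product → J_v[:, 1] = (0.0000,5.5801,-0.3349)
J_ω[:, 1] = z_1
entry J[2][1] = -0.3349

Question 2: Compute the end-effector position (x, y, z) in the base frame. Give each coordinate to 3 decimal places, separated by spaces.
0.598 3.335 8.580

after link 1: o_1 = (0.0000, 3.0000, 3.0000)
after link 2: o_2 = (0.0000, 2.1340, 3.5000)
after link 3: o_3 = (2.5981, 1.8349, 5.9821)
after link 4: o_4 = (0.5981, 3.3349, 8.5801)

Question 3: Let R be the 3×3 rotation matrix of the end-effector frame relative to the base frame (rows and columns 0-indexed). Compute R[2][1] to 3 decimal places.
-0.866

End-effector y-axis (col 1 of R) = (-0.0000,-0.5000,-0.8660)
R[2][1] = -0.8660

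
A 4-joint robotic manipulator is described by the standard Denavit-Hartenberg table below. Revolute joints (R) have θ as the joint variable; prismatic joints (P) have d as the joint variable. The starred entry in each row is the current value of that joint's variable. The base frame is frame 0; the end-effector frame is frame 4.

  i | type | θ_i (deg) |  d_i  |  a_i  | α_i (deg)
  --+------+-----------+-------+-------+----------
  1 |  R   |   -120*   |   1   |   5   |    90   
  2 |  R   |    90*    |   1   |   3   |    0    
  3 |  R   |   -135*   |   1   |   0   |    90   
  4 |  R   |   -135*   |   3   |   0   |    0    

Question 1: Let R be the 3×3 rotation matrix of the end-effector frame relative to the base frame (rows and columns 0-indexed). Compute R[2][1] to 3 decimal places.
End-effector y-axis (col 1 of R) = (0.3624,-0.7866,-0.5000)
R[2][1] = -0.5000

-0.500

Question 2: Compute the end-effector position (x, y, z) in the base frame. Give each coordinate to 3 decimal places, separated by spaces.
-3.171 -1.493 1.879

after link 1: o_1 = (-2.5000, -4.3301, 1.0000)
after link 2: o_2 = (-3.3660, -3.8301, 4.0000)
after link 3: o_3 = (-4.2321, -3.3301, 4.0000)
after link 4: o_4 = (-3.1714, -1.4930, 1.8787)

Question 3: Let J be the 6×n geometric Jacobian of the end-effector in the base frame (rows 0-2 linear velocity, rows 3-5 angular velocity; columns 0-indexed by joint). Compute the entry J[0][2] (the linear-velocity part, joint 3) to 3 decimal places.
axis z_2 = (-0.8660,0.5000,0.0000); lever o_n−o_2 = (0.1946,2.3371,-2.1213)
cross product → J_v[:, 2] = (-1.0607,-1.8371,-2.1213)
J_ω[:, 2] = z_2
entry J[0][2] = -1.0607

-1.061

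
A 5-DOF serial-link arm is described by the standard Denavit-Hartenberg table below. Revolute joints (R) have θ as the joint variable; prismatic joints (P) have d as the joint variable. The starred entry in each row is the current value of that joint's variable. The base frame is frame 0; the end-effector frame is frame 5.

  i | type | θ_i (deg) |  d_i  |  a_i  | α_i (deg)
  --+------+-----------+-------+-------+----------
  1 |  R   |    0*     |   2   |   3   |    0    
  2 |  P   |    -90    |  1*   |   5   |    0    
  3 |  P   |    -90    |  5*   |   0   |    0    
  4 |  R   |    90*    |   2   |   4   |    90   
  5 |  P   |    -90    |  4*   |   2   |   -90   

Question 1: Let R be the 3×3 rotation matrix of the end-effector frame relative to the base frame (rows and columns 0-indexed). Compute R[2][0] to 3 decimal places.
End-effector x-axis (col 0 of R) = (-0.0000,-0.0000,-1.0000)
R[2][0] = -1.0000

-1.000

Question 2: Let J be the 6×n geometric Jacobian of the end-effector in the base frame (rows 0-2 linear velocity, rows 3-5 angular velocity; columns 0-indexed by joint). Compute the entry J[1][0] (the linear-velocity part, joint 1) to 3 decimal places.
axis z_0 = ẑ; lever o_n−o_0 = (-1.0000,-9.0000,8.0000)
cross product → J_v[:, 0] = (9.0000,-1.0000,0.0000)
J_ω[:, 0] = z_0
entry J[1][0] = -1.0000

-1.000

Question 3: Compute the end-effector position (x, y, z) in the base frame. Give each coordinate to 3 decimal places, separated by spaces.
-1.000 -9.000 8.000

after link 1: o_1 = (3.0000, 0.0000, 2.0000)
after link 2: o_2 = (3.0000, -5.0000, 3.0000)
after link 3: o_3 = (3.0000, -5.0000, 8.0000)
after link 4: o_4 = (3.0000, -9.0000, 10.0000)
after link 5: o_5 = (-1.0000, -9.0000, 8.0000)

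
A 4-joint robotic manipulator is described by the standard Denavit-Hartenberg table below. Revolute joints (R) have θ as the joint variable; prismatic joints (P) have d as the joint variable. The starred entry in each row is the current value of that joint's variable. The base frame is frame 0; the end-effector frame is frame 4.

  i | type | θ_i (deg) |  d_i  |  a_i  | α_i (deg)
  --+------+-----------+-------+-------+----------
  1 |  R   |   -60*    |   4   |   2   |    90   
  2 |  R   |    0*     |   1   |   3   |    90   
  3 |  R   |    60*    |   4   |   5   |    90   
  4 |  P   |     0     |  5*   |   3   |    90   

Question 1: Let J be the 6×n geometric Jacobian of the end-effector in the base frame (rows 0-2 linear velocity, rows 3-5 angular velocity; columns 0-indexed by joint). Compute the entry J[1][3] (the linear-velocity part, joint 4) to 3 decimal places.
prismatic axis z_3 = (0.8660,-0.5000,-0.0000)
J_v[:, 3] = z_3; J_ω[:, 3] = (0,0,0)
entry J[1][3] = -0.5000

-0.500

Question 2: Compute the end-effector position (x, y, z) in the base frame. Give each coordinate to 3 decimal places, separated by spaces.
1.964 -14.258 0.000

after link 1: o_1 = (1.0000, -1.7321, 4.0000)
after link 2: o_2 = (1.6340, -4.8301, 4.0000)
after link 3: o_3 = (-0.8660, -9.1603, 0.0000)
after link 4: o_4 = (1.9641, -14.2583, 0.0000)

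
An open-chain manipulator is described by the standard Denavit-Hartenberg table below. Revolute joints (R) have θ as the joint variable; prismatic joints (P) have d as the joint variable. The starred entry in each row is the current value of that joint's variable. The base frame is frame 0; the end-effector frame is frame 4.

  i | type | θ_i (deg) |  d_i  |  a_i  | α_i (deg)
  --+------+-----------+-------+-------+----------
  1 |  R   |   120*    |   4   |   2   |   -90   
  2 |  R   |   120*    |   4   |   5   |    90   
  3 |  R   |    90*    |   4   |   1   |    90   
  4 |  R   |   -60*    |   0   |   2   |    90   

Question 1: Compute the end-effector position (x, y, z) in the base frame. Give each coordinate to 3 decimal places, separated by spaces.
after link 1: o_1 = (-1.0000, 1.7321, 4.0000)
after link 2: o_2 = (-3.2141, -2.4330, -0.3301)
after link 3: o_3 = (-5.8122, 0.0670, -2.3301)
after link 4: o_4 = (-5.9282, -1.7321, -1.4641)

-5.928 -1.732 -1.464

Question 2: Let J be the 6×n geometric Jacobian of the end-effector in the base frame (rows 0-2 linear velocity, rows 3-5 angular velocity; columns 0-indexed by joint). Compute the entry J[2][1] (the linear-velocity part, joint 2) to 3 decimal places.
0.536

axis z_1 = (-0.8660,-0.5000,0.0000); lever o_n−o_1 = (-4.9282,-3.4641,-5.4641)
cross product → J_v[:, 1] = (2.7321,-4.7321,0.5359)
J_ω[:, 1] = z_1
entry J[2][1] = 0.5359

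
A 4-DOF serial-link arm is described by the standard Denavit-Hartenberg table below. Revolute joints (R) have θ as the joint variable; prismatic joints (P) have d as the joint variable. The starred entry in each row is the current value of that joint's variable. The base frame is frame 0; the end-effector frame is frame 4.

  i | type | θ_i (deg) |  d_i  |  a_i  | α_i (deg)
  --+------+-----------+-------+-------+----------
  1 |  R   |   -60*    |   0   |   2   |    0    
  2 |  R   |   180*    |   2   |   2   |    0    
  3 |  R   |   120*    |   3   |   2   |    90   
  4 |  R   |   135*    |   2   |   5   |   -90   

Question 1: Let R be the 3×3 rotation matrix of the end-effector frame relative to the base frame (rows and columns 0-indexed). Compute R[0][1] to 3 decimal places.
0.866

End-effector y-axis (col 1 of R) = (0.8660,-0.5000,-0.0000)
R[0][1] = 0.8660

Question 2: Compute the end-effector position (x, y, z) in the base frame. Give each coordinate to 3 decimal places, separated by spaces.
-0.964 2.330 8.536

after link 1: o_1 = (1.0000, -1.7321, 0.0000)
after link 2: o_2 = (0.0000, 0.0000, 2.0000)
after link 3: o_3 = (-1.0000, -1.7321, 5.0000)
after link 4: o_4 = (-0.9643, 2.3298, 8.5355)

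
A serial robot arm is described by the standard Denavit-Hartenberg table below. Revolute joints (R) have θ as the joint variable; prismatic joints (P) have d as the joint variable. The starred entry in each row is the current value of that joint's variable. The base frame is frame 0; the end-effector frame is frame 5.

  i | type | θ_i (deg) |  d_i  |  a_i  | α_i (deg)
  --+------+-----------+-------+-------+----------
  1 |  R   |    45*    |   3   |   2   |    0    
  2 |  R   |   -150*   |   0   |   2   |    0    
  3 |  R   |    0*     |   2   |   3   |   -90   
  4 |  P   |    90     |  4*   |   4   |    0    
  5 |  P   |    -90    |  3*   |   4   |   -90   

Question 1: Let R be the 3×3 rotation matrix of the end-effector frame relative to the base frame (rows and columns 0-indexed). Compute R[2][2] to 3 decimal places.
-1.000

End-effector z-axis (col 2 of R) = (0.0000,-0.0000,-1.0000)
R[2][2] = -1.0000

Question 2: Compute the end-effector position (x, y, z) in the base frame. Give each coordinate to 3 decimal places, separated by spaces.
after link 1: o_1 = (1.4142, 1.4142, 3.0000)
after link 2: o_2 = (0.8966, -0.5176, 3.0000)
after link 3: o_3 = (0.1201, -3.4154, 5.0000)
after link 4: o_4 = (3.9838, -4.4507, 1.0000)
after link 5: o_5 = (5.8463, -9.0909, 1.0000)

5.846 -9.091 1.000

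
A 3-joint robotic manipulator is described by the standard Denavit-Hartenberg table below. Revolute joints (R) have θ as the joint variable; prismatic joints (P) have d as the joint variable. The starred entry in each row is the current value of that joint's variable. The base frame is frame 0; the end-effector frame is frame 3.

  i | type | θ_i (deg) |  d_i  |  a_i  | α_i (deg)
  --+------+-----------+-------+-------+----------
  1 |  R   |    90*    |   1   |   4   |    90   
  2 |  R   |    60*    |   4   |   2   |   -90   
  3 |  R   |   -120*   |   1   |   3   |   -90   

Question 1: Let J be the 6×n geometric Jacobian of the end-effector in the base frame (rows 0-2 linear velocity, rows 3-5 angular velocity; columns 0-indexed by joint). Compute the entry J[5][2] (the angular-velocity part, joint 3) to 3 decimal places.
0.500

axis z_2 = (-0.0000,-0.8660,0.5000); lever o_n−o_2 = (2.5981,-1.6160,-0.7990)
cross product → J_v[:, 2] = (1.5000,1.2990,2.2500)
J_ω[:, 2] = z_2
entry J[5][2] = 0.5000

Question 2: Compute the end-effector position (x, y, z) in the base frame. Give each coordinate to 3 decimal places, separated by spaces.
6.598 3.384 1.933

after link 1: o_1 = (0.0000, 4.0000, 1.0000)
after link 2: o_2 = (4.0000, 5.0000, 2.7321)
after link 3: o_3 = (6.5981, 3.3840, 1.9330)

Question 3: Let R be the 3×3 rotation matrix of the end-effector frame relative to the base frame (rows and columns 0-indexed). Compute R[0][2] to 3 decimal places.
0.500

End-effector z-axis (col 2 of R) = (0.5000,0.4330,0.7500)
R[0][2] = 0.5000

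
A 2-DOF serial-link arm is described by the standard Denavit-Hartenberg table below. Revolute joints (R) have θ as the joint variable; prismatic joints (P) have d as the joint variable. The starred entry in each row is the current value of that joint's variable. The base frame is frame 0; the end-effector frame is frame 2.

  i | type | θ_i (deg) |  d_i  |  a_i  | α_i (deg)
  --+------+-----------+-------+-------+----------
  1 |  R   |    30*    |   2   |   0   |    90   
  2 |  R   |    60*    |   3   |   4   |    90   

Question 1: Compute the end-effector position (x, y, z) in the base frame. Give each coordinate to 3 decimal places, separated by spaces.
3.232 -1.598 5.464

after link 1: o_1 = (0.0000, 0.0000, 2.0000)
after link 2: o_2 = (3.2321, -1.5981, 5.4641)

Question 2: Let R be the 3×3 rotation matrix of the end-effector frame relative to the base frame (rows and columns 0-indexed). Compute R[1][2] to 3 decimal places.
0.433

End-effector z-axis (col 2 of R) = (0.7500,0.4330,-0.5000)
R[1][2] = 0.4330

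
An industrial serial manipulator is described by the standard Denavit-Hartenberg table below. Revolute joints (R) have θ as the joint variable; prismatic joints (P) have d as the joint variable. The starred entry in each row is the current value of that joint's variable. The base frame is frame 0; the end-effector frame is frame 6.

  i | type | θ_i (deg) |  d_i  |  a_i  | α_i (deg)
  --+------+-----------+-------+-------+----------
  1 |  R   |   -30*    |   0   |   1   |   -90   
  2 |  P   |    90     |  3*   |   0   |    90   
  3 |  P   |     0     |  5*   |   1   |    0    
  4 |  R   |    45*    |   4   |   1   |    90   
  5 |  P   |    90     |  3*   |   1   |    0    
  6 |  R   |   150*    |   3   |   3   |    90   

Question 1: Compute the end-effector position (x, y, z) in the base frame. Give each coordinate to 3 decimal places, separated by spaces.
6.478 -5.583 -4.889

after link 1: o_1 = (0.8660, -0.5000, 0.0000)
after link 2: o_2 = (2.3660, 2.0981, 0.0000)
after link 3: o_3 = (6.6962, -0.4019, -1.0000)
after link 4: o_4 = (10.5138, -1.7896, -1.7071)
after link 5: o_5 = (10.3192, -4.1267, -3.8284)
after link 6: o_6 = (6.4782, -5.5833, -4.8891)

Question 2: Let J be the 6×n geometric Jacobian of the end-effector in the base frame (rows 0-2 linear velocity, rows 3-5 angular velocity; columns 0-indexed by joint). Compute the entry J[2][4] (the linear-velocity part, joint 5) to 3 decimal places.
prismatic axis z_4 = (-0.3536,-0.6124,-0.7071)
J_v[:, 4] = z_4; J_ω[:, 4] = (0,0,0)
entry J[2][4] = -0.7071

-0.707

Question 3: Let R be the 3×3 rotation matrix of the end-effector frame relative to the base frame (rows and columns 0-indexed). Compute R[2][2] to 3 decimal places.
End-effector z-axis (col 2 of R) = (0.1268,-0.7803,0.6124)
R[2][2] = 0.6124

0.612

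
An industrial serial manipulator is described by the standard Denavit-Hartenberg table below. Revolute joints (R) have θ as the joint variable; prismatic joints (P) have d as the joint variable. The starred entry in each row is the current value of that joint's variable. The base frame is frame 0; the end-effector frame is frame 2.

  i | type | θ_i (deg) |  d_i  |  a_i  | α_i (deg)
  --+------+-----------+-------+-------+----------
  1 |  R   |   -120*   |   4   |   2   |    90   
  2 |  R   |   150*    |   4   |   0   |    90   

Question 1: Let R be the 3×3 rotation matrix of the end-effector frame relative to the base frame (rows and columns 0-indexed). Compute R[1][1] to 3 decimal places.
0.500

End-effector y-axis (col 1 of R) = (-0.8660,0.5000,0.0000)
R[1][1] = 0.5000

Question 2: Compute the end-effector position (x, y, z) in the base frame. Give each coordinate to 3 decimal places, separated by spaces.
after link 1: o_1 = (-1.0000, -1.7321, 4.0000)
after link 2: o_2 = (-4.4641, 0.2679, 4.0000)

-4.464 0.268 4.000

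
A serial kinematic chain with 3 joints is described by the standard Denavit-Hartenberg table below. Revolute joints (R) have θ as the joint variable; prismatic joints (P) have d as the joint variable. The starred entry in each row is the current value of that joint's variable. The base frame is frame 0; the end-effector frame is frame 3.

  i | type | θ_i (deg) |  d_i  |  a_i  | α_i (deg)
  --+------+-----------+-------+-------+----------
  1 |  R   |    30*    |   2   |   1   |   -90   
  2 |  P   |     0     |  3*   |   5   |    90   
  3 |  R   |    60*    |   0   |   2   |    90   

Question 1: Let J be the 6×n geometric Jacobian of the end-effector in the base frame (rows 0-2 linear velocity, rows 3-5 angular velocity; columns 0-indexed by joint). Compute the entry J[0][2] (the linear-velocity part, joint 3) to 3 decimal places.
-2.000

axis z_2 = (0.0000,0.0000,1.0000); lever o_n−o_2 = (0.0000,2.0000,0.0000)
cross product → J_v[:, 2] = (-2.0000,0.0000,0.0000)
J_ω[:, 2] = z_2
entry J[0][2] = -2.0000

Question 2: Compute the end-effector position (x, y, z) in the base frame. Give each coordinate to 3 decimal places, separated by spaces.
after link 1: o_1 = (0.8660, 0.5000, 2.0000)
after link 2: o_2 = (3.6962, 5.5981, 2.0000)
after link 3: o_3 = (3.6962, 7.5981, 2.0000)

3.696 7.598 2.000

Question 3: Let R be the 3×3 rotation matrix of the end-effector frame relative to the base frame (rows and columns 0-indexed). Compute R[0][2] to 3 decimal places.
1.000

End-effector z-axis (col 2 of R) = (1.0000,-0.0000,0.0000)
R[0][2] = 1.0000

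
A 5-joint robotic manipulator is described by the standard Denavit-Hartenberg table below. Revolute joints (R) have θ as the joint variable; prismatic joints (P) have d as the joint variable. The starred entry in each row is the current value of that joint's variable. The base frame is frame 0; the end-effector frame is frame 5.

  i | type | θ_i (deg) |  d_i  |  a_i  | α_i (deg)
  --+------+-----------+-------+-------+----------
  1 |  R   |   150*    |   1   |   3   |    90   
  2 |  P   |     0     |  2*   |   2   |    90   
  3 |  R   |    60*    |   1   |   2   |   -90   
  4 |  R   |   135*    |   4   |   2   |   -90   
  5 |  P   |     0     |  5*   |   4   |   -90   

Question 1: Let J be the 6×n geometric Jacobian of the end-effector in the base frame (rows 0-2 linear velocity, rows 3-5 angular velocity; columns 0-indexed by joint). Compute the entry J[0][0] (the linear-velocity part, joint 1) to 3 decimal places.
1.546

axis z_0 = ẑ; lever o_n−o_0 = (0.6699,-1.5461,0.7071)
cross product → J_v[:, 0] = (1.5461,0.6699,-0.0000)
J_ω[:, 0] = z_0
entry J[0][0] = 1.5461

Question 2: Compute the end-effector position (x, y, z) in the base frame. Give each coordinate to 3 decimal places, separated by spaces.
0.670 -1.546 0.707

after link 1: o_1 = (-2.5981, 1.5000, 1.0000)
after link 2: o_2 = (-3.3301, 4.2321, 1.0000)
after link 3: o_3 = (-3.3301, 6.2321, 0.0000)
after link 4: o_4 = (0.6699, 4.8178, 1.4142)
after link 5: o_5 = (0.6699, -1.5461, 0.7071)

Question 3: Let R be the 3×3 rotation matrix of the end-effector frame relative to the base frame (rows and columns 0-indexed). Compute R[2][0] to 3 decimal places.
0.707

End-effector x-axis (col 0 of R) = (0.0000,-0.7071,0.7071)
R[2][0] = 0.7071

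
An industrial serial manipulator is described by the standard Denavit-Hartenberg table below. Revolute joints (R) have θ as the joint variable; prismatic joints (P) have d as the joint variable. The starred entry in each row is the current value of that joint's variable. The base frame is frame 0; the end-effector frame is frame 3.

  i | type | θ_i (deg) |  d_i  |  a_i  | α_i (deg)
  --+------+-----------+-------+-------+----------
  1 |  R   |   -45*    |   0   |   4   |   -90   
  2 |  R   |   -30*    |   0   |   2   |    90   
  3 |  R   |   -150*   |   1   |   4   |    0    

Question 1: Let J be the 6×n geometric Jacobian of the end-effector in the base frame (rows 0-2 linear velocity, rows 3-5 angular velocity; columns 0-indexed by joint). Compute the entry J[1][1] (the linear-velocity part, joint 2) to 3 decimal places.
axis z_1 = (0.7071,0.7071,0.0000); lever o_n−o_1 = (-2.6643,-0.1641,0.1340)
cross product → J_v[:, 1] = (0.0947,-0.0947,1.7679)
J_ω[:, 1] = z_1
entry J[1][1] = -0.0947

-0.095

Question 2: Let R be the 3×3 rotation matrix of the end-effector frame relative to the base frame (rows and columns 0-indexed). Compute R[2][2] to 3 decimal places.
0.866

End-effector z-axis (col 2 of R) = (-0.3536,0.3536,0.8660)
R[2][2] = 0.8660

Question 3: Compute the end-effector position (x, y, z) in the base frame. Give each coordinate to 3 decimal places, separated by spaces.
0.164 -2.993 0.134

after link 1: o_1 = (2.8284, -2.8284, 0.0000)
after link 2: o_2 = (4.0532, -4.0532, 1.0000)
after link 3: o_3 = (0.1641, -2.9925, 0.1340)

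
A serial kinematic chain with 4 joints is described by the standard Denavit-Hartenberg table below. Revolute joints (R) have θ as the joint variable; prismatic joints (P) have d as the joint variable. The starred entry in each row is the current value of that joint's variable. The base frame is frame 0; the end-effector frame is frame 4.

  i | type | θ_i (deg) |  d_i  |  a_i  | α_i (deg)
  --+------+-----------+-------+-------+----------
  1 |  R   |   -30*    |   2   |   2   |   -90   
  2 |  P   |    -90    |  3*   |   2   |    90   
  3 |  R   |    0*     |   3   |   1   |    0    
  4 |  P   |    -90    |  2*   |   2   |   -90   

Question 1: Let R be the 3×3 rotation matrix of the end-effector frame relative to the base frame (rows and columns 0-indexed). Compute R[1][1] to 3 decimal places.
End-effector y-axis (col 1 of R) = (0.8660,-0.5000,0.0000)
R[1][1] = -0.5000

-0.500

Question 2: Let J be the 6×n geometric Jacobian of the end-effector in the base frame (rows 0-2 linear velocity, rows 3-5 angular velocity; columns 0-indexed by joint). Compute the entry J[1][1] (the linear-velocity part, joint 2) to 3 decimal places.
prismatic axis z_1 = (0.5000,0.8660,0.0000)
J_v[:, 1] = z_1; J_ω[:, 1] = (0,0,0)
entry J[1][1] = 0.8660

0.866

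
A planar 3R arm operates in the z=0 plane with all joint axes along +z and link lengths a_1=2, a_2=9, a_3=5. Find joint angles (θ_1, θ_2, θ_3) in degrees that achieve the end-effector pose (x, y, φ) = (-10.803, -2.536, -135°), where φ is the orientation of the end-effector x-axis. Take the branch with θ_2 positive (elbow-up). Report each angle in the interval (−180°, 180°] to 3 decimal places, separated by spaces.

29.972 150.025 45.002

wrist centre = target − a_3·(cos φ, sin φ) = (-7.2675, 0.9995)
cos θ_2 = (53.8151−2²−9²)/(2·2·9) = -0.8662; θ_2 = 150.0253° (elbow-up)
β = atan2(0.9995,-7.2675) = 172.1689°; ψ = atan2(4.4966,-5.7962) = 142.1966°
θ_1 = β − ψ = 29.9723°
θ_3 = φ − θ_1 − θ_2 = 45.0024° (wrapped to (-180°,180°])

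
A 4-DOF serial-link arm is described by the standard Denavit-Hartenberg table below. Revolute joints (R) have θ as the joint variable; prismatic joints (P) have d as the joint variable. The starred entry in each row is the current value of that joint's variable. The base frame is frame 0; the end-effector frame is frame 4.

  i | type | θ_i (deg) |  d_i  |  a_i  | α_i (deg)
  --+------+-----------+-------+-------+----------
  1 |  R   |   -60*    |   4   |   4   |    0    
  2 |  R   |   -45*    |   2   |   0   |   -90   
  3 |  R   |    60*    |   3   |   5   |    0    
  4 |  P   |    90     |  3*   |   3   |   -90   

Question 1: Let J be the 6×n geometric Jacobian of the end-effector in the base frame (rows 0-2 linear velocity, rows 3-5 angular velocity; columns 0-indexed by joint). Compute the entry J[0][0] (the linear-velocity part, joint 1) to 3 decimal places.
4.922

axis z_0 = ẑ; lever o_n−o_0 = (7.8209,-4.9223,0.1699)
cross product → J_v[:, 0] = (4.9223,7.8209,-0.0000)
J_ω[:, 0] = z_0
entry J[0][0] = 4.9223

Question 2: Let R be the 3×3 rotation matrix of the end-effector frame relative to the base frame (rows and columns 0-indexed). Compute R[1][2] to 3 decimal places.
0.483

End-effector z-axis (col 2 of R) = (0.1294,0.4830,0.8660)
R[1][2] = 0.4830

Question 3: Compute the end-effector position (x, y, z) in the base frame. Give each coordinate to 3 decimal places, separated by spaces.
7.821 -4.922 0.170

after link 1: o_1 = (2.0000, -3.4641, 4.0000)
after link 2: o_2 = (2.0000, -3.4641, 6.0000)
after link 3: o_3 = (4.2507, -6.6554, 1.6699)
after link 4: o_4 = (7.8209, -4.9223, 0.1699)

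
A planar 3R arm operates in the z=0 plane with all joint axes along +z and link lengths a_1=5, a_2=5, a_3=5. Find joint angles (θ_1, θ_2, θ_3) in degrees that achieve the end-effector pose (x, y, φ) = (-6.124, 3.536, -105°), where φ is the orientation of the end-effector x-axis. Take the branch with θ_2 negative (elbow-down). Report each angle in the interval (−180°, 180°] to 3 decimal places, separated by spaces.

wrist centre = target − a_3·(cos φ, sin φ) = (-4.8299, 8.3656)
cos θ_2 = (93.3117−5²−5²)/(2·5·5) = 0.8662; θ_2 = -29.9760° (elbow-down)
β = atan2(8.3656,-4.8299) = 120.0000°; ψ = atan2(-2.4982,9.3312) = -14.9880°
θ_1 = β − ψ = 134.9880°
θ_3 = φ − θ_1 − θ_2 = 149.9880° (wrapped to (-180°,180°])

134.988 -29.976 149.988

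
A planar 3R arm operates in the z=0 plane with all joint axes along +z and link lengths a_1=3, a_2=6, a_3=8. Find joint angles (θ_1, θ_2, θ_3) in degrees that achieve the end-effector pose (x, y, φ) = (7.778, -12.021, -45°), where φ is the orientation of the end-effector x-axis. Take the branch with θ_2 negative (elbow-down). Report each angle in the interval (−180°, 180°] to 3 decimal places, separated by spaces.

-8.134 -89.997 53.132

wrist centre = target − a_3·(cos φ, sin φ) = (2.1211, -6.3641)
cos θ_2 = (45.0016−3²−6²)/(2·3·6) = 0.0000; θ_2 = -89.9974° (elbow-down)
β = atan2(-6.3641,2.1211) = -71.5670°; ψ = atan2(-6.0000,3.0003) = -63.4329°
θ_1 = β − ψ = -8.1341°
θ_3 = φ − θ_1 − θ_2 = 53.1315° (wrapped to (-180°,180°])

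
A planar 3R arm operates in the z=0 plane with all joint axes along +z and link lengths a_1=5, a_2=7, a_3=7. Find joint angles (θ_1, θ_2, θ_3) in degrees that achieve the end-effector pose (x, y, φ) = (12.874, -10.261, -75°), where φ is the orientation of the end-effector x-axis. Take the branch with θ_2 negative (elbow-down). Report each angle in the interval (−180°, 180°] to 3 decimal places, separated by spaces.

0.004 -30.002 -45.001

wrist centre = target − a_3·(cos φ, sin φ) = (11.0623, -3.4995)
cos θ_2 = (134.6204−5²−7²)/(2·5·7) = 0.8660; θ_2 = -30.0023° (elbow-down)
β = atan2(-3.4995,11.0623) = -17.5546°; ψ = atan2(-3.5002,11.0620) = -17.5584°
θ_1 = β − ψ = 0.0037°
θ_3 = φ − θ_1 − θ_2 = -45.0015° (wrapped to (-180°,180°])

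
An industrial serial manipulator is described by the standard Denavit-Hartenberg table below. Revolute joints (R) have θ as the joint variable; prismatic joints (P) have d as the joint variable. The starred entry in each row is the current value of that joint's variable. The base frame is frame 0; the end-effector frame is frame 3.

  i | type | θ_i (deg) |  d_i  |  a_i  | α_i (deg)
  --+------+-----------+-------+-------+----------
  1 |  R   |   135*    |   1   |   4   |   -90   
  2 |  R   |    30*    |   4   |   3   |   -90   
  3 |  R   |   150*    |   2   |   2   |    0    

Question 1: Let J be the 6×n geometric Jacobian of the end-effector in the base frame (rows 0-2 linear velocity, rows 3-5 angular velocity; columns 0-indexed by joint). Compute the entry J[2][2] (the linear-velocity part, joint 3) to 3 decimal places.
axis z_2 = (0.3536,-0.3536,-0.8660); lever o_n−o_2 = (2.4749,-1.0607,-0.8660)
cross product → J_v[:, 2] = (-0.6124,-1.8371,0.5000)
J_ω[:, 2] = z_2
entry J[2][2] = 0.5000

0.500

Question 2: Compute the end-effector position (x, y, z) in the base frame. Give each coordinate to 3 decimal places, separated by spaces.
-5.019 0.776 -1.366

after link 1: o_1 = (-2.8284, 2.8284, 1.0000)
after link 2: o_2 = (-7.4940, 1.8371, -0.5000)
after link 3: o_3 = (-5.0191, 0.7765, -1.3660)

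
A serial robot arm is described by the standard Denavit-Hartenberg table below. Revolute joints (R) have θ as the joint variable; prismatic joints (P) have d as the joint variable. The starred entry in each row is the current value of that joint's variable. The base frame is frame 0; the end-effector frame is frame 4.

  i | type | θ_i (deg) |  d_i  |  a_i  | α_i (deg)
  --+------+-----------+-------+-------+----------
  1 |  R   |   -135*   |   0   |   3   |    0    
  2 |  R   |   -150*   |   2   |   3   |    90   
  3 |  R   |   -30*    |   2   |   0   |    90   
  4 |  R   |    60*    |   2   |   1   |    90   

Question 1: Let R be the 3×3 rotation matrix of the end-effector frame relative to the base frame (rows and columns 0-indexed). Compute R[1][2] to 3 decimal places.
0.854

End-effector z-axis (col 2 of R) = (-0.2888,0.8539,-0.4330)
R[1][2] = 0.8539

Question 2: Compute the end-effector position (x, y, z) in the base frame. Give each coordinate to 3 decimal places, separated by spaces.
after link 1: o_1 = (-2.1213, -2.1213, 0.0000)
after link 2: o_2 = (-1.3449, 0.7765, 2.0000)
after link 3: o_3 = (0.5870, 0.2588, 2.0000)
after link 4: o_4 = (1.2768, -0.5130, 0.0179)

1.277 -0.513 0.018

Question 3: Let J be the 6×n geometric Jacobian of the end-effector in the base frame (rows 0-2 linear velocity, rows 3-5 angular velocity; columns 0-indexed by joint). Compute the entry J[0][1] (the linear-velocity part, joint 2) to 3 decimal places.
-1.608

axis z_1 = (0.0000,0.0000,1.0000); lever o_n−o_1 = (3.3981,1.6083,0.0179)
cross product → J_v[:, 1] = (-1.6083,3.3981,0.0000)
J_ω[:, 1] = z_1
entry J[0][1] = -1.6083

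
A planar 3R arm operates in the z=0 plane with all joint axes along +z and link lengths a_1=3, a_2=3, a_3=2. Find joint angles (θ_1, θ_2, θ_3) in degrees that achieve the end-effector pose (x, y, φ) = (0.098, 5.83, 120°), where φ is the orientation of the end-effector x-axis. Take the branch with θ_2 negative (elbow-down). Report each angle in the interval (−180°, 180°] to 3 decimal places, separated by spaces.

120.002 -90.004 90.001

wrist centre = target − a_3·(cos φ, sin φ) = (1.0980, 4.0979)
cos θ_2 = (17.9988−3²−3²)/(2·3·3) = -0.0001; θ_2 = -90.0038° (elbow-down)
β = atan2(4.0979,1.0980) = 75.0006°; ψ = atan2(-3.0000,2.9998) = -45.0019°
θ_1 = β − ψ = 120.0025°
θ_3 = φ − θ_1 − θ_2 = 90.0014° (wrapped to (-180°,180°])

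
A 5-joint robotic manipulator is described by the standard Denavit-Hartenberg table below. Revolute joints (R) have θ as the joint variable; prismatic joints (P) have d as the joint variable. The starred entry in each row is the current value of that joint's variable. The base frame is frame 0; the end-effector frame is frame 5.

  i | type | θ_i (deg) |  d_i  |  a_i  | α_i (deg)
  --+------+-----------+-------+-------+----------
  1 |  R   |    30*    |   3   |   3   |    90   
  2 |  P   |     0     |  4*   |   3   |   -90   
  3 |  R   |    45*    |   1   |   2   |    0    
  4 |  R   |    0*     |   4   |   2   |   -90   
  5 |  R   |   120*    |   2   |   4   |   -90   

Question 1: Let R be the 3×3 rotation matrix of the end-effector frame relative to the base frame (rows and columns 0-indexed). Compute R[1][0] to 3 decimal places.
End-effector x-axis (col 0 of R) = (-0.1294,-0.4830,-0.8660)
R[1][0] = -0.4830

-0.483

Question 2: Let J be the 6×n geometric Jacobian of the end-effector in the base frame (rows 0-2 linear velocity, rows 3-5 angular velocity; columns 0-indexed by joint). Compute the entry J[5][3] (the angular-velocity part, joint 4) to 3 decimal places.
axis z_3 = (0.0000,0.0000,1.0000); lever o_n−o_3 = (-1.9319,0.5176,0.5359)
cross product → J_v[:, 3] = (-0.5176,-1.9319,0.0000)
J_ω[:, 3] = z_3
entry J[5][3] = 1.0000

1.000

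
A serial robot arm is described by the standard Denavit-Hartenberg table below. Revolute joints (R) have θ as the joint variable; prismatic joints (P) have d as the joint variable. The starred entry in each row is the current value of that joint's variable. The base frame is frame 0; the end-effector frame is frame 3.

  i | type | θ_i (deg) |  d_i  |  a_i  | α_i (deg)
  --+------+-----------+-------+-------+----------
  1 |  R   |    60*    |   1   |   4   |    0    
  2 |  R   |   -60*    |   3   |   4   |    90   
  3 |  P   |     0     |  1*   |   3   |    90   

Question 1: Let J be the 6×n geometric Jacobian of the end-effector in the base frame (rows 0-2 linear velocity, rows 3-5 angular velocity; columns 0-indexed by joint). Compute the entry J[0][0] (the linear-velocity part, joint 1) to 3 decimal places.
axis z_0 = ẑ; lever o_n−o_0 = (9.0000,2.4641,4.0000)
cross product → J_v[:, 0] = (-2.4641,9.0000,0.0000)
J_ω[:, 0] = z_0
entry J[0][0] = -2.4641

-2.464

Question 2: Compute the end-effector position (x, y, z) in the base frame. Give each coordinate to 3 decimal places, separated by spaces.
after link 1: o_1 = (2.0000, 3.4641, 1.0000)
after link 2: o_2 = (6.0000, 3.4641, 4.0000)
after link 3: o_3 = (9.0000, 2.4641, 4.0000)

9.000 2.464 4.000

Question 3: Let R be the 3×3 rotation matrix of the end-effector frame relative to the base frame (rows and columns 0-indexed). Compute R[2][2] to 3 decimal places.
End-effector z-axis (col 2 of R) = (0.0000,-0.0000,-1.0000)
R[2][2] = -1.0000

-1.000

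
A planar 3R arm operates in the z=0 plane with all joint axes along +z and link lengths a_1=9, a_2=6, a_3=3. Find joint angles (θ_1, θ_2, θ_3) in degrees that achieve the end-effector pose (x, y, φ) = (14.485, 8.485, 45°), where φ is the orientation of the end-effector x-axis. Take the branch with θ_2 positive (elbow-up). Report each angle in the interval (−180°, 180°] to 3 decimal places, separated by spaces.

9.468 45.008 -9.476

wrist centre = target − a_3·(cos φ, sin φ) = (12.3637, 6.3637)
cos θ_2 = (193.3570−9²−6²)/(2·9·6) = 0.7070; θ_2 = 45.0079° (elbow-up)
β = atan2(6.3637,12.3637) = 27.2352°; ψ = atan2(4.2432,13.2421) = 17.7673°
θ_1 = β − ψ = 9.4679°
θ_3 = φ − θ_1 − θ_2 = -9.4758° (wrapped to (-180°,180°])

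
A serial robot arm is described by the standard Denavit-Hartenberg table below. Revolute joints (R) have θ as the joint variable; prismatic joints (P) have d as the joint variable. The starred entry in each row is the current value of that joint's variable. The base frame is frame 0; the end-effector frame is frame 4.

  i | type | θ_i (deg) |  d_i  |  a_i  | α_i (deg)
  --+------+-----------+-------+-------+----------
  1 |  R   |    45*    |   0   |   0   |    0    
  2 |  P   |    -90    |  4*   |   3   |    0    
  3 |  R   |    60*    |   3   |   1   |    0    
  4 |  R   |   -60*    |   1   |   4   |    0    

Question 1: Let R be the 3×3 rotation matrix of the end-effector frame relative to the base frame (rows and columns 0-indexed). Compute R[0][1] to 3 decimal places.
End-effector y-axis (col 1 of R) = (0.7071,0.7071,0.0000)
R[0][1] = 0.7071

0.707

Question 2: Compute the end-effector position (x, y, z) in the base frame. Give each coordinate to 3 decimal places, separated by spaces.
after link 1: o_1 = (0.0000, 0.0000, 0.0000)
after link 2: o_2 = (2.1213, -2.1213, 4.0000)
after link 3: o_3 = (3.0872, -1.8625, 7.0000)
after link 4: o_4 = (5.9157, -4.6909, 8.0000)

5.916 -4.691 8.000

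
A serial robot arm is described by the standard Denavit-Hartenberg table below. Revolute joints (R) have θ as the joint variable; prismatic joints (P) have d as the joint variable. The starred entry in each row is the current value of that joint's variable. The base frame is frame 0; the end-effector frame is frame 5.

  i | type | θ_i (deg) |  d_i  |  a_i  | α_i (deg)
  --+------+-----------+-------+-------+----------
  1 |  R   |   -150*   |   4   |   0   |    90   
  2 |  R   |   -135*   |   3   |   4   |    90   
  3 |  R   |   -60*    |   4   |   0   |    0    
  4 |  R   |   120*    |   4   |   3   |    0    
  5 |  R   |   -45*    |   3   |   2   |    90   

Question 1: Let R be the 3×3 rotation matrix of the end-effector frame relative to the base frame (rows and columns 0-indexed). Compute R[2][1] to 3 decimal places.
End-effector y-axis (col 1 of R) = (0.6124,0.3536,0.7071)
R[2][1] = 0.7071

0.707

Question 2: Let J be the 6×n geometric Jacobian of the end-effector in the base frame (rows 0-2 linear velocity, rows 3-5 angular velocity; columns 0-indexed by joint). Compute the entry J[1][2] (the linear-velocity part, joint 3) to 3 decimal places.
1.870

axis z_2 = (0.6124,0.3536,0.7071); lever o_n−o_2 = (7.2798,7.8007,5.3515)
cross product → J_v[:, 2] = (-3.6239,1.8705,2.2031)
J_ω[:, 2] = z_2
entry J[1][2] = 1.8705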